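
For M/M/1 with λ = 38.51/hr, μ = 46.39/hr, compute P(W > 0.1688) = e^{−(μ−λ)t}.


W ~ Exponential(μ−λ) for M/M/1.
μ − λ = 46.39 − 38.51 = 7.8800
P(W > t) = e^{−(μ−λ)t} = e^{−1.3301} = 0.264439

Final: 0.264439


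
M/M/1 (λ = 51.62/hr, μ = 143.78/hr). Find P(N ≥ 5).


ρ = 51.62/143.78 = 0.3590
P(N ≥ n) = ρ^n = 0.3590^5 = 0.005965

Final: 0.005965


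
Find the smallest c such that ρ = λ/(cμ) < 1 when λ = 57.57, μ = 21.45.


Stability requires cμ > λ ⇔ c > λ/μ.
λ/μ = 57.57/21.45 = 2.6839
Minimum integer c = ⌊2.6839⌋ + 1 = 3
Check: 3·21.45 = 64.35 > 57.57, while 2·21.45 = 42.90 ≤ 57.57

Final: 3 servers


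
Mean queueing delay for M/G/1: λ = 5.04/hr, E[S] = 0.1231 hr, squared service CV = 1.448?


ρ = λ·E[S] = 5.04·0.1231 = 0.6204
E[S²] = E[S]²(1+C_s²) = 0.1231²·(1+1.448) = 0.037096
Wq = λ·E[S²]/(2(1−ρ)) = 5.04·0.037096/(2·0.3796) = 0.24628 hr

Final: 0.24628 hr


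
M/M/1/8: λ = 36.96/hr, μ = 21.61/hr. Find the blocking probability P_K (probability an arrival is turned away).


ρ = λ/μ = 36.96/21.61 = 1.7103
P_K = (1−ρ)ρ^K/(1−ρ^(K+1)) = (-0.7103·73.217950)/(1 − 125.226073)
= -52.008123/-124.226073 = 0.418657

Final: 0.418657


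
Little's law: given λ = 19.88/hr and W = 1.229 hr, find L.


L = λW = 19.88·1.229 = 24.4325

Final: 24.4325


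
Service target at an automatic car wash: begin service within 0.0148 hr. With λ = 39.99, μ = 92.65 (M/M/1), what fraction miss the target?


ρ = 39.99/92.65 = 0.4316
P(Wq > t) = ρ·e^{−(μ−λ)t} = 0.4316·e^{−0.7794}
= 0.4316·0.458696 = 0.197984

Final: 0.197984


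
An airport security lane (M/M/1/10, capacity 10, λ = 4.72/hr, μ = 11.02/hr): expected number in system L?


ρ = 4.72/11.02 = 0.4283
L = ρ[1 − (K+1)ρ^K + Kρ^(K+1)] / [(1−ρ)(1−ρ^(K+1))]
Numerator: 0.4283·(1 − 11·0.0002078 + 10·0.00008899) = 0.427714
Denominator: (0.5717)·(0.999911) = 0.571637
L = 0.427714/0.571637 = 0.7482

Final: 0.7482


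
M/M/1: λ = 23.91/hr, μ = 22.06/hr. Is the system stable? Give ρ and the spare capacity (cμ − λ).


Total capacity cμ = 1·22.06 = 22.06/hr
ρ = λ/(cμ) = 23.91/22.06 = 1.0839
Stable ⇔ ρ < 1: NO
Spare capacity = cμ − λ = 22.06 − 23.91 = -1.85/hr

Final: ρ = 1.0839; unstable; margin = -1.85/hr


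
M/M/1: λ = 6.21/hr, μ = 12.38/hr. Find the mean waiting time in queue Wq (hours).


ρ = 6.21/12.38 = 0.5016
Wq = ρ/(μ−λ) = 0.5016/(12.38 − 6.21) = 0.5016/6.17 = 0.08130 hr

Final: 0.08130 hr


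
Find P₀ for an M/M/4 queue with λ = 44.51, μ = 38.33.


a = λ/μ = 44.51/38.33 = 1.1612; ρ = a/c = 0.2903
Σ_{k=0}^{3} a^k/k! (terms k=0..3) = 1.00000 + 1.16123 + 0.67423 + 0.26098 = 3.09644
Tail: a^4/(4!(1−ρ)) = 1.81834/(24·0.7097) = 0.10676
P₀ = 1/(3.09644 + 0.10676) = 1/3.20320 = 0.312188

Final: 0.312188


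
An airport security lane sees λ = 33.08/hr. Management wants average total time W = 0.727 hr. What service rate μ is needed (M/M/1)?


W = 1/(μ−λ) ⇒ μ − λ = 1/W = 1/0.727 = 1.3755
μ = λ + 1/W = 33.08 + 1.3755 = 34.4555 per hr

Final: 34.4555 /hr


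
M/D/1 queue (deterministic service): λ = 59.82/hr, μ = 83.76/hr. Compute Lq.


ρ = 59.82/83.76 = 0.7142
M/D/1: Lq = ρ²/(2(1−ρ)) = 0.5101/(2·0.2858) = 0.89228

Final: 0.89228


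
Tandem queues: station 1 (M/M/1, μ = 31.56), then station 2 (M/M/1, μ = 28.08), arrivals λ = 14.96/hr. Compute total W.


Each node sees arrival rate λ = 14.96/hr (tandem ⇒ throughput preserved).
W₁ = 1/(μ₁−λ) = 1/(31.56−14.96) = 0.06024 hr
W₂ = 1/(μ₂−λ) = 1/(28.08−14.96) = 0.07622 hr
W_total = W₁ + W₂ = 0.06024 + 0.07622 = 0.13646 hr

Final: 0.13646 hr


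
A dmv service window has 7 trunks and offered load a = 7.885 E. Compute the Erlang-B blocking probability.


B(c,a) = (a^c/c!) / Σ_{k=0}^{c} a^k/k!
a^7/7! = 375.994374
Σ terms (k=0..7): 1.00000 + 7.88500 + 31.08661 + 81.70598 + 161.06291 + 253.99621 + 333.79336 + 375.99437 = 1246.524450
B = 375.994374/1246.524450 = 0.301634

Final: 0.301634


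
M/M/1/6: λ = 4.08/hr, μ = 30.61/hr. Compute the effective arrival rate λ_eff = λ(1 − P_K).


ρ = 0.1333; P_K = (1−ρ)ρ^6/(1−ρ^7) = 0.000004860
λ_eff = λ(1 − P_K) = 4.08·(1 − 0.000004860) = 4.08·0.999995 = 4.0800 /hr

Final: 4.0800 /hr


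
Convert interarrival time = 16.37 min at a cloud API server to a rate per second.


λ = 1/(interarrival time) in consistent units.
1 second = 0.0166667 min, so λ = 0.0166667/16.37 = 0.001018 per second

Final: 0.001018 /sec


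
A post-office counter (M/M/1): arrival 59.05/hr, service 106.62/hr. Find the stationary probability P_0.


ρ = 59.05/106.62 = 0.5538
P_n = (1−ρ)·ρ^n = (1 − 0.5538)·0.5538^0 = 0.4462·1.000000 = 0.446164

Final: 0.446164


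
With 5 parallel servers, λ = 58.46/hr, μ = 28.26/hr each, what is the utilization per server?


ρ = λ/(cμ) = 58.46/(5·28.26) = 58.46/141.30 = 0.4137

Final: 0.4137


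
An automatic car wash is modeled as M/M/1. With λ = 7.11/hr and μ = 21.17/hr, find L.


ρ = λ/μ = 7.11/21.17 = 0.3359
L = ρ/(1−ρ) = 0.3359/(1 − 0.3359) = 0.3359/0.6641 = 0.5057

Final: 0.5057


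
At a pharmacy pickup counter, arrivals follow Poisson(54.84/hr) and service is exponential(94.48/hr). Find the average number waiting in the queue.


ρ = 54.84/94.48 = 0.5804
Lq = ρ²/(1−ρ) = 0.3369/0.4196 = 0.8030

Final: 0.8030


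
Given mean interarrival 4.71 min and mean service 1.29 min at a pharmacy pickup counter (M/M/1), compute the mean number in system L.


λ = 60/4.71 = 12.7389 /hr
μ = 60/1.29 = 46.5116 /hr
ρ = λ/μ = 12.7389/46.5116 = 0.2739
L = ρ/(1−ρ) = 0.2739/0.7261 = 0.3772

Final: 0.3772


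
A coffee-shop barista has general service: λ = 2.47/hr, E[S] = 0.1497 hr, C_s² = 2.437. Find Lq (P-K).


ρ = λ·E[S] = 2.47·0.1497 = 0.3698
Lq = ρ²(1+C_s²)/(2(1−ρ)) = 0.1367·(1+2.437)/(2·0.6302)
= 0.1367·3.4370/1.2605 = 0.37280

Final: 0.37280


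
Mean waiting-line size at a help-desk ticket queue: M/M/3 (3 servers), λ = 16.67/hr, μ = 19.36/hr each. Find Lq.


a = λ/μ = 0.8611; ρ = a/3 = 0.2870
P₀ = 0.419993
Lq = P₀·a^c·ρ / (c!·(1−ρ)²) = 0.419993·0.63840·0.2870/(6·0.50834)
= 0.02523

Final: 0.02523


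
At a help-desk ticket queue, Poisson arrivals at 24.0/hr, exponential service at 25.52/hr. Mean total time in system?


W = 1/(μ−λ) = 1/(25.52 − 24.0) = 1/1.52 = 0.6579 hr

Final: 0.6579 hr


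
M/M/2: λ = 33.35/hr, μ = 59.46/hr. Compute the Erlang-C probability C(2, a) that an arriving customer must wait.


a = λ/μ = 0.5609; ρ = a/2 = 0.2804
P₀ = 0.561962 (from M/M/c formula)
C(c,a) = [a^c/(c!(1−ρ))]·P₀ = [0.31459/(2·0.7196)]·0.561962
= 0.21860·0.561962 = 0.122844

Final: 0.122844


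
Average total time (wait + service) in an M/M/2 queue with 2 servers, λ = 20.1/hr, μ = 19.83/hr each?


a = 1.0136; ρ = 0.5068; P₀ = 0.327309
Lq = P₀·a^c·ρ/(c!(1−ρ)²) = 0.35034
Wq = Lq/λ = 0.35034/20.1 = 0.01743 hr
W = Wq + 1/μ = 0.01743 + 0.05043 = 0.06786 hr

Final: 0.06786 hr


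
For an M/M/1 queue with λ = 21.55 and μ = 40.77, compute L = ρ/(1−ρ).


ρ = λ/μ = 21.55/40.77 = 0.5286
L = ρ/(1−ρ) = 0.5286/(1 − 0.5286) = 0.5286/0.4714 = 1.1212

Final: 1.1212


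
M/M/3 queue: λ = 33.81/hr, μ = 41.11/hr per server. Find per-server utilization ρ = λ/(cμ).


ρ = λ/(cμ) = 33.81/(3·41.11) = 33.81/123.33 = 0.2741

Final: 0.2741


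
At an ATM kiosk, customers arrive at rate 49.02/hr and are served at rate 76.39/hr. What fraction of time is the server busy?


ρ = λ/μ = 49.02/76.39 = 0.6417

Final: 0.6417


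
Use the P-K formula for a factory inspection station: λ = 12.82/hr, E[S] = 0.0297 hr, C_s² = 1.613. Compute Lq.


ρ = λ·E[S] = 12.82·0.0297 = 0.3808
Lq = ρ²(1+C_s²)/(2(1−ρ)) = 0.1450·(1+1.613)/(2·0.6192)
= 0.1450·2.6130/1.2385 = 0.30587

Final: 0.30587


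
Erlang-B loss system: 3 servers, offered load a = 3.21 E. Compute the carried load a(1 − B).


B(3,3.21) = 0.370608 (Erlang-B)
Carried load = a(1 − B) = 3.21·(1 − 0.370608) = 3.21·0.629392 = 2.0203 E

Final: 2.0203 Erlangs


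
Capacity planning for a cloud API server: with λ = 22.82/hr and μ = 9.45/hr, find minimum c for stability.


Stability requires cμ > λ ⇔ c > λ/μ.
λ/μ = 22.82/9.45 = 2.4148
Minimum integer c = ⌊2.4148⌋ + 1 = 3
Check: 3·9.45 = 28.35 > 22.82, while 2·9.45 = 18.90 ≤ 22.82

Final: 3 servers


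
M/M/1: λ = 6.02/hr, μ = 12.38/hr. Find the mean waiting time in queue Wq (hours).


ρ = 6.02/12.38 = 0.4863
Wq = ρ/(μ−λ) = 0.4863/(12.38 − 6.02) = 0.4863/6.36 = 0.07646 hr

Final: 0.07646 hr


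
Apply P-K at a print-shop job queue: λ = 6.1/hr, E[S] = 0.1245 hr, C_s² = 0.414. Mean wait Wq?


ρ = λ·E[S] = 6.1·0.1245 = 0.7594
E[S²] = E[S]²(1+C_s²) = 0.1245²·(1+0.414) = 0.021917
Wq = λ·E[S²]/(2(1−ρ)) = 6.1·0.021917/(2·0.2406) = 0.27790 hr

Final: 0.27790 hr


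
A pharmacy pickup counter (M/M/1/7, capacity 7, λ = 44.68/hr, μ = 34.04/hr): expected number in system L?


ρ = 44.68/34.04 = 1.3126
L = ρ[1 − (K+1)ρ^K + Kρ^(K+1)] / [(1−ρ)(1−ρ^(K+1))]
Numerator: 1.3126·(1 − 8·6.712206 + 7·8.810264) = 11.779291
Denominator: (-0.3126)·(-7.810264) = 2.441281
L = 11.779291/2.441281 = 4.8250

Final: 4.8250


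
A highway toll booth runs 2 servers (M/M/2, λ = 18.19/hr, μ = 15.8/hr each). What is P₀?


a = λ/μ = 18.19/15.8 = 1.1513; ρ = a/c = 0.5756
Σ_{k=0}^{1} a^k/k! (terms k=0..1) = 1.00000 + 1.15127 = 2.15127
Tail: a^2/(2!(1−ρ)) = 1.32541/(2·0.4244) = 1.56163
P₀ = 1/(2.15127 + 1.56163) = 1/3.71290 = 0.269331

Final: 0.269331


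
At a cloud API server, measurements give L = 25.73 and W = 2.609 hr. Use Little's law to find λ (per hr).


λ = L/W = 25.73/2.609 = 9.8620 /hr

Final: 9.8620 /hr


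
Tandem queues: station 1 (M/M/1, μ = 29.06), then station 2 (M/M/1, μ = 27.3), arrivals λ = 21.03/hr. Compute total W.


Each node sees arrival rate λ = 21.03/hr (tandem ⇒ throughput preserved).
W₁ = 1/(μ₁−λ) = 1/(29.06−21.03) = 0.12453 hr
W₂ = 1/(μ₂−λ) = 1/(27.3−21.03) = 0.15949 hr
W_total = W₁ + W₂ = 0.12453 + 0.15949 = 0.28402 hr

Final: 0.28402 hr


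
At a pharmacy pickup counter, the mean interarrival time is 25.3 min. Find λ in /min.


λ = 1/(interarrival time) in consistent units.
1 minute = 1 min, so λ = 1/25.3 = 0.03953 per minute

Final: 0.03953 /min


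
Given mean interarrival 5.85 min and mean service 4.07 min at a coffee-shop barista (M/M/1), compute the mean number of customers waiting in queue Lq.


λ = 60/5.85 = 10.2564 /hr
μ = 60/4.07 = 14.7420 /hr
ρ = λ/μ = 10.2564/14.7420 = 0.6957
Lq = ρ²/(1−ρ) = 0.4840/0.3043 = 1.5908

Final: 1.5908


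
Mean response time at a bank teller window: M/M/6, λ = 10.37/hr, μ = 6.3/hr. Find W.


a = 1.6460; ρ = 0.2743; P₀ = 0.192727
Lq = P₀·a^c·ρ/(c!(1−ρ)²) = 0.002774
Wq = Lq/λ = 0.002774/10.37 = 0.0002675 hr
W = Wq + 1/μ = 0.0002675 + 0.15873 = 0.15900 hr

Final: 0.15900 hr


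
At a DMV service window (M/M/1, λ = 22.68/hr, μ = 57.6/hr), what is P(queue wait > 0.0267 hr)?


ρ = 22.68/57.6 = 0.3937
P(Wq > t) = ρ·e^{−(μ−λ)t} = 0.3937·e^{−0.9324}
= 0.3937·0.393622 = 0.154989

Final: 0.154989


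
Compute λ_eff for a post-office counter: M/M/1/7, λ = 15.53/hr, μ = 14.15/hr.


ρ = 1.0975; P_K = (1−ρ)ρ^7/(1−ρ^8) = 0.169253
λ_eff = λ(1 − P_K) = 15.53·(1 − 0.169253) = 15.53·0.830747 = 12.9015 /hr

Final: 12.9015 /hr


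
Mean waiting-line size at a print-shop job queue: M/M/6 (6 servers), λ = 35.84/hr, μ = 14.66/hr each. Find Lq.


a = λ/μ = 2.4447; ρ = a/6 = 0.4075
P₀ = 0.086318
Lq = P₀·a^c·ρ / (c!·(1−ρ)²) = 0.086318·213.50310·0.4075/(720·0.35111)
= 0.02970

Final: 0.02970


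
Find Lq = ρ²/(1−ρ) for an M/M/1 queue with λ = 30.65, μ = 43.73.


ρ = 30.65/43.73 = 0.7009
Lq = ρ²/(1−ρ) = 0.4912/0.2991 = 1.6424

Final: 1.6424


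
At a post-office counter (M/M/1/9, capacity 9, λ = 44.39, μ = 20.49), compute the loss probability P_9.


ρ = λ/μ = 44.39/20.49 = 2.1664
P_K = (1−ρ)ρ^K/(1−ρ^(K+1)) = (-1.1664·1051.208054)/(1 − 2277.360933)
= -1226.152879/-2276.360933 = 0.538646

Final: 0.538646


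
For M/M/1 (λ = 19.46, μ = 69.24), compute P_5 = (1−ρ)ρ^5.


ρ = 19.46/69.24 = 0.2811
P_n = (1−ρ)·ρ^n = (1 − 0.2811)·0.2811^5 = 0.7189·0.001754 = 0.001261

Final: 0.001261


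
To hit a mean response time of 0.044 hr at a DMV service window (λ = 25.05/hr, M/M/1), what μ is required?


W = 1/(μ−λ) ⇒ μ − λ = 1/W = 1/0.044 = 22.7273
μ = λ + 1/W = 25.05 + 22.7273 = 47.7773 per hr

Final: 47.7773 /hr


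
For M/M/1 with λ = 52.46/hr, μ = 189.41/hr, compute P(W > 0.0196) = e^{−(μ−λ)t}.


W ~ Exponential(μ−λ) for M/M/1.
μ − λ = 189.41 − 52.46 = 136.9500
P(W > t) = e^{−(μ−λ)t} = e^{−2.6842} = 0.068274

Final: 0.068274


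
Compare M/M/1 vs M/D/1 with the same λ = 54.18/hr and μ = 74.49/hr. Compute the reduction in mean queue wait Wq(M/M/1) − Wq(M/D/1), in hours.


ρ = 54.18/74.49 = 0.7273
Wq(M/M/1) = ρ/(μ−λ) = 0.7273/20.31 = 0.03581 hr
Wq(M/D/1) = ρ/(2(μ−λ)) = 0.01791 hr
Savings = 0.03581 − 0.01791 = 0.01791 hr

Final: 0.01791 hr


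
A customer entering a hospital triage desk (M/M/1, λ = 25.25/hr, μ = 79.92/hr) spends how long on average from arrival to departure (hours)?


W = 1/(μ−λ) = 1/(79.92 − 25.25) = 1/54.67 = 0.01829 hr

Final: 0.01829 hr


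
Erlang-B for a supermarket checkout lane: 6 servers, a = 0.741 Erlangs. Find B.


B(c,a) = (a^c/c!) / Σ_{k=0}^{c} a^k/k!
a^6/6! = 0.0002299
Σ terms (k=0..6): 1.00000 + 0.74100 + 0.27454 + 0.06781 + 0.01256 + 0.001862 + 0.0002299 = 2.098006
B = 0.0002299/2.098006 = 0.0001096

Final: 0.0001096


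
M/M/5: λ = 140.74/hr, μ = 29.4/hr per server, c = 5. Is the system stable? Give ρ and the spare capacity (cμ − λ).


Total capacity cμ = 5·29.4 = 147.00/hr
ρ = λ/(cμ) = 140.74/147.00 = 0.9574
Stable ⇔ ρ < 1: YES
Spare capacity = cμ − λ = 147.00 − 140.74 = 6.26/hr

Final: ρ = 0.9574; stable; margin = 6.26/hr


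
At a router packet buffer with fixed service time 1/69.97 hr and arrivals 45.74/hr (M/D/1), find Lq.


ρ = 45.74/69.97 = 0.6537
M/D/1: Lq = ρ²/(2(1−ρ)) = 0.4273/(2·0.3463) = 0.61702

Final: 0.61702


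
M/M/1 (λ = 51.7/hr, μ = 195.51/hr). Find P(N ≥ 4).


ρ = 51.7/195.51 = 0.2644
P(N ≥ n) = ρ^n = 0.2644^4 = 0.004890

Final: 0.004890


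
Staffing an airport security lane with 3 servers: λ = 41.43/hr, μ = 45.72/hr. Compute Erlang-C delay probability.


a = λ/μ = 0.9062; ρ = a/3 = 0.3021
P₀ = 0.400894 (from M/M/c formula)
C(c,a) = [a^c/(c!(1−ρ))]·P₀ = [0.74409/(6·0.6979)]·0.400894
= 0.17769·0.400894 = 0.071233

Final: 0.071233


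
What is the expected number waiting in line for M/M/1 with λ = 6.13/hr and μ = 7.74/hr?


ρ = 6.13/7.74 = 0.7920
Lq = ρ²/(1−ρ) = 0.6272/0.2080 = 3.0155

Final: 3.0155


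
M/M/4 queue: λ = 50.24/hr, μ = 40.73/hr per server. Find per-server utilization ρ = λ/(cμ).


ρ = λ/(cμ) = 50.24/(4·40.73) = 50.24/162.92 = 0.3084

Final: 0.3084


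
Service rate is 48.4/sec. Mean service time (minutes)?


Mean service time = 1/μ = 1/48.4 second = 0.02066 second
In minutes: 0.02066 × 0.0166667 = 0.0003444 min

Final: 0.0003444 min


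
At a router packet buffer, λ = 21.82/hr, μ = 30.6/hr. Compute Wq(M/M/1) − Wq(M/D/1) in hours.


ρ = 21.82/30.6 = 0.7131
Wq(M/M/1) = ρ/(μ−λ) = 0.7131/8.78 = 0.08122 hr
Wq(M/D/1) = ρ/(2(μ−λ)) = 0.04061 hr
Savings = 0.08122 − 0.04061 = 0.04061 hr

Final: 0.04061 hr


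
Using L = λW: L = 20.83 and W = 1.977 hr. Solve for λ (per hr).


λ = L/W = 20.83/1.977 = 10.5362 /hr

Final: 10.5362 /hr


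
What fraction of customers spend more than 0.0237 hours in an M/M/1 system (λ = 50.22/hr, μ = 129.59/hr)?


W ~ Exponential(μ−λ) for M/M/1.
μ − λ = 129.59 − 50.22 = 79.3700
P(W > t) = e^{−(μ−λ)t} = e^{−1.8811} = 0.152427

Final: 0.152427


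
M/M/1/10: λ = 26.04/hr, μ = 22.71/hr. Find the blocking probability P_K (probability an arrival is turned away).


ρ = λ/μ = 26.04/22.71 = 1.1466
P_K = (1−ρ)ρ^K/(1−ρ^(K+1)) = (-0.1466·3.928606)/(1 − 4.504663)
= -0.576057/-3.504663 = 0.164369

Final: 0.164369


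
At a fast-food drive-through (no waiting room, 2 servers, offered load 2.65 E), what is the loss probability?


B(c,a) = (a^c/c!) / Σ_{k=0}^{c} a^k/k!
a^2/2! = 3.511250
Σ terms (k=0..2): 1.00000 + 2.65000 + 3.51125 = 7.161250
B = 3.511250/7.161250 = 0.490312

Final: 0.490312


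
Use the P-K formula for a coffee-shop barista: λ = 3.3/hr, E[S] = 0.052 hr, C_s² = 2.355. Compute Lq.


ρ = λ·E[S] = 3.3·0.052 = 0.1716
Lq = ρ²(1+C_s²)/(2(1−ρ)) = 0.02945·(1+2.355)/(2·0.8284)
= 0.02945·3.3550/1.6568 = 0.05963

Final: 0.05963


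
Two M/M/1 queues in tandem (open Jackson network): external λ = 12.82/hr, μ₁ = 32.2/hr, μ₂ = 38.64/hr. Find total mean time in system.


Each node sees arrival rate λ = 12.82/hr (tandem ⇒ throughput preserved).
W₁ = 1/(μ₁−λ) = 1/(32.2−12.82) = 0.05160 hr
W₂ = 1/(μ₂−λ) = 1/(38.64−12.82) = 0.03873 hr
W_total = W₁ + W₂ = 0.05160 + 0.03873 = 0.09033 hr

Final: 0.09033 hr


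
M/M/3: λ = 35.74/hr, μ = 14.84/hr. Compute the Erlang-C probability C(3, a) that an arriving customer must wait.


a = λ/μ = 2.4084; ρ = a/3 = 0.8028
P₀ = 0.055207 (from M/M/c formula)
C(c,a) = [a^c/(c!(1−ρ))]·P₀ = [13.96889/(6·0.1972)]·0.055207
= 11.80515·0.055207 = 0.651729

Final: 0.651729


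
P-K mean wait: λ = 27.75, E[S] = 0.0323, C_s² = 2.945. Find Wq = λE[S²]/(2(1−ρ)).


ρ = λ·E[S] = 27.75·0.0323 = 0.8963
E[S²] = E[S]²(1+C_s²) = 0.0323²·(1+2.945) = 0.004116
Wq = λ·E[S²]/(2(1−ρ)) = 27.75·0.004116/(2·0.1037) = 0.55082 hr

Final: 0.55082 hr


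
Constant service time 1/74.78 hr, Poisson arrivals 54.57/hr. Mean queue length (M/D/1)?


ρ = 54.57/74.78 = 0.7297
M/D/1: Lq = ρ²/(2(1−ρ)) = 0.5325/(2·0.2703) = 0.98520

Final: 0.98520


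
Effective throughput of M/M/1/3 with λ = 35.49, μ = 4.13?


ρ = 8.5932; P_K = (1−ρ)ρ^3/(1−ρ^4) = 0.883791
λ_eff = λ(1 − P_K) = 35.49·(1 − 0.883791) = 35.49·0.116209 = 4.1242 /hr

Final: 4.1242 /hr


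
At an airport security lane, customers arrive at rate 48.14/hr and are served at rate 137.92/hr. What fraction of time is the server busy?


ρ = λ/μ = 48.14/137.92 = 0.3490

Final: 0.3490


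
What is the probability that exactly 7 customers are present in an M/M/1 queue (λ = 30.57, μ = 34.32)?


ρ = 30.57/34.32 = 0.8907
P_n = (1−ρ)·ρ^n = (1 − 0.8907)·0.8907^7 = 0.1093·0.444874 = 0.048609

Final: 0.048609


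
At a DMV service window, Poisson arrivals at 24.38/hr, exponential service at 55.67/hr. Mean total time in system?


W = 1/(μ−λ) = 1/(55.67 − 24.38) = 1/31.29 = 0.03196 hr

Final: 0.03196 hr


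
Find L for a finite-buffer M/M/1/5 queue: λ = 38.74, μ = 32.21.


ρ = 38.74/32.21 = 1.2027
L = ρ[1 − (K+1)ρ^K + Kρ^(K+1)] / [(1−ρ)(1−ρ^(K+1))]
Numerator: 1.2027·(1 − 6·2.516775 + 5·3.027006) = 1.244082
Denominator: (-0.2027)·(-2.027006) = 0.410939
L = 1.244082/0.410939 = 3.0274

Final: 3.0274


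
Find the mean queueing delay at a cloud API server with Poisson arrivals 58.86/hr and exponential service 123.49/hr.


ρ = 58.86/123.49 = 0.4766
Wq = ρ/(μ−λ) = 0.4766/(123.49 − 58.86) = 0.4766/64.63 = 0.007375 hr

Final: 0.007375 hr


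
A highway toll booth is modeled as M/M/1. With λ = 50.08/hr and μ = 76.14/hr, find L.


ρ = λ/μ = 50.08/76.14 = 0.6577
L = ρ/(1−ρ) = 0.6577/(1 − 0.6577) = 0.6577/0.3423 = 1.9217

Final: 1.9217


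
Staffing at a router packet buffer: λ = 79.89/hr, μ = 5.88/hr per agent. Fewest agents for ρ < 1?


Stability requires cμ > λ ⇔ c > λ/μ.
λ/μ = 79.89/5.88 = 13.5867
Minimum integer c = ⌊13.5867⌋ + 1 = 14
Check: 14·5.88 = 82.32 > 79.89, while 13·5.88 = 76.44 ≤ 79.89

Final: 14 servers


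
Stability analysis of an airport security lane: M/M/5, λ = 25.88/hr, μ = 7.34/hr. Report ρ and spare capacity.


Total capacity cμ = 5·7.34 = 36.70/hr
ρ = λ/(cμ) = 25.88/36.70 = 0.7052
Stable ⇔ ρ < 1: YES
Spare capacity = cμ − λ = 36.70 − 25.88 = 10.82/hr

Final: ρ = 0.7052; stable; margin = 10.82/hr


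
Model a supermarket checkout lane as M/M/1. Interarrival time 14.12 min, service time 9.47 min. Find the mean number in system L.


λ = 60/14.12 = 4.2493 /hr
μ = 60/9.47 = 6.3358 /hr
ρ = λ/μ = 4.2493/6.3358 = 0.6707
L = ρ/(1−ρ) = 0.6707/0.3293 = 2.0366

Final: 2.0366


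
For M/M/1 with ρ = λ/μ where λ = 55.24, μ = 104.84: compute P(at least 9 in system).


ρ = 55.24/104.84 = 0.5269
P(N ≥ n) = ρ^n = 0.5269^9 = 0.003130

Final: 0.003130


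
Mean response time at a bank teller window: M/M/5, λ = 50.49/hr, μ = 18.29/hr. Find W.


a = 2.7605; ρ = 0.5521; P₀ = 0.060683
Lq = P₀·a^c·ρ/(c!(1−ρ)²) = 0.22311
Wq = Lq/λ = 0.22311/50.49 = 0.004419 hr
W = Wq + 1/μ = 0.004419 + 0.05467 = 0.05909 hr

Final: 0.05909 hr


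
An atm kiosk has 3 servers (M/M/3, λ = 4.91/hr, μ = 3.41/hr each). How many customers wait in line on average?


a = λ/μ = 1.4399; ρ = a/3 = 0.4800
P₀ = 0.225568
Lq = P₀·a^c·ρ / (c!·(1−ρ)²) = 0.225568·2.98525·0.4800/(6·0.27044)
= 0.19918

Final: 0.19918


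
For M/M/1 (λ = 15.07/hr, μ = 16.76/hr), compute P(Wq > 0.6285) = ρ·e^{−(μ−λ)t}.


ρ = 15.07/16.76 = 0.8992
P(Wq > t) = ρ·e^{−(μ−λ)t} = 0.8992·e^{−1.0622}
= 0.8992·0.345707 = 0.310847

Final: 0.310847


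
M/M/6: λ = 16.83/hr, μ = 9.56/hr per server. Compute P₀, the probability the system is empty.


a = λ/μ = 16.83/9.56 = 1.7605; ρ = a/c = 0.2934
Σ_{k=0}^{5} a^k/k! (terms k=0..5) = 1.00000 + 1.76046 + 1.54961 + 0.90934 + 0.40022 + 0.14091 = 5.76054
Tail: a^6/(6!(1−ρ)) = 29.76853/(720·0.7066) = 0.05851
P₀ = 1/(5.76054 + 0.05851) = 1/5.81905 = 0.171849

Final: 0.171849


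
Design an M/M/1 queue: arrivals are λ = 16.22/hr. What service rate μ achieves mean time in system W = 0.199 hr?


W = 1/(μ−λ) ⇒ μ − λ = 1/W = 1/0.199 = 5.0251
μ = λ + 1/W = 16.22 + 5.0251 = 21.2451 per hr

Final: 21.2451 /hr


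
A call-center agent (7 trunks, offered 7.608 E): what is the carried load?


B(7,7.608) = 0.285586 (Erlang-B)
Carried load = a(1 − B) = 7.608·(1 − 0.285586) = 7.608·0.714414 = 5.4353 E

Final: 5.4353 Erlangs


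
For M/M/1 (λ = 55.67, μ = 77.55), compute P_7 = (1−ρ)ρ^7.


ρ = 55.67/77.55 = 0.7179
P_n = (1−ρ)·ρ^n = (1 − 0.7179)·0.7179^7 = 0.2821·0.098237 = 0.027717

Final: 0.027717


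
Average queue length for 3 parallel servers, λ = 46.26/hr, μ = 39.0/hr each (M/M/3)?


a = λ/μ = 1.1862; ρ = a/3 = 0.3954
P₀ = 0.298537
Lq = P₀·a^c·ρ / (c!·(1−ρ)²) = 0.298537·1.66887·0.3954/(6·0.36556)
= 0.08981

Final: 0.08981


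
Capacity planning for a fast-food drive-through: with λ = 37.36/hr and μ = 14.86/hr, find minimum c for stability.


Stability requires cμ > λ ⇔ c > λ/μ.
λ/μ = 37.36/14.86 = 2.5141
Minimum integer c = ⌊2.5141⌋ + 1 = 3
Check: 3·14.86 = 44.58 > 37.36, while 2·14.86 = 29.72 ≤ 37.36

Final: 3 servers


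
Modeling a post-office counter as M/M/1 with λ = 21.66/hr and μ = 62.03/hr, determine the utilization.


ρ = λ/μ = 21.66/62.03 = 0.3492

Final: 0.3492


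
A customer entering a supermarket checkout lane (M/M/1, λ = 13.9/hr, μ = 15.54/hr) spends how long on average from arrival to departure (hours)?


W = 1/(μ−λ) = 1/(15.54 − 13.9) = 1/1.64 = 0.6098 hr

Final: 0.6098 hr


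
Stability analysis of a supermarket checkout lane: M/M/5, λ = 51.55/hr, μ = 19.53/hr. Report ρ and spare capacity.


Total capacity cμ = 5·19.53 = 97.65/hr
ρ = λ/(cμ) = 51.55/97.65 = 0.5279
Stable ⇔ ρ < 1: YES
Spare capacity = cμ − λ = 97.65 − 51.55 = 46.10/hr

Final: ρ = 0.5279; stable; margin = 46.10/hr


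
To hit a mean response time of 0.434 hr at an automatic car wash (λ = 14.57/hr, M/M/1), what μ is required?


W = 1/(μ−λ) ⇒ μ − λ = 1/W = 1/0.434 = 2.3041
μ = λ + 1/W = 14.57 + 2.3041 = 16.8741 per hr

Final: 16.8741 /hr


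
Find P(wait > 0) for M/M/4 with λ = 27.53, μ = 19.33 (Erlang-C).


a = λ/μ = 1.4242; ρ = a/4 = 0.3561
P₀ = 0.238886 (from M/M/c formula)
C(c,a) = [a^c/(c!(1−ρ))]·P₀ = [4.11431/(24·0.6439)]·0.238886
= 0.26622·0.238886 = 0.063596

Final: 0.063596


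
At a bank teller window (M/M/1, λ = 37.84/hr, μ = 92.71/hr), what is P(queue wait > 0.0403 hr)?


ρ = 37.84/92.71 = 0.4082
P(Wq > t) = ρ·e^{−(μ−λ)t} = 0.4082·e^{−2.2113}
= 0.4082·0.109562 = 0.044718

Final: 0.044718


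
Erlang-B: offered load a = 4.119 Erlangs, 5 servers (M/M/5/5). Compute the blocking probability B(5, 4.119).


B(c,a) = (a^c/c!) / Σ_{k=0}^{c} a^k/k!
a^5/5! = 9.880472
Σ terms (k=0..5): 1.00000 + 4.11900 + 8.48308 + 11.64727 + 11.99378 + 9.88047 = 47.123598
B = 9.880472/47.123598 = 0.209671

Final: 0.209671


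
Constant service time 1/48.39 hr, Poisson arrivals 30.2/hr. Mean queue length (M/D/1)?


ρ = 30.2/48.39 = 0.6241
M/D/1: Lq = ρ²/(2(1−ρ)) = 0.3895/(2·0.3759) = 0.51808

Final: 0.51808


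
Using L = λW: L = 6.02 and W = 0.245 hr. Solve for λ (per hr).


λ = L/W = 6.02/0.245 = 24.5714 /hr

Final: 24.5714 /hr


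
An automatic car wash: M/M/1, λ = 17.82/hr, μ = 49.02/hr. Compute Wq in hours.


ρ = 17.82/49.02 = 0.3635
Wq = ρ/(μ−λ) = 0.3635/(49.02 − 17.82) = 0.3635/31.20 = 0.01165 hr

Final: 0.01165 hr


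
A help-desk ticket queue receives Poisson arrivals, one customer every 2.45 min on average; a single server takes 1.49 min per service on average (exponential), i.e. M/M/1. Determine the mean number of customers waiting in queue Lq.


λ = 60/2.45 = 24.4898 /hr
μ = 60/1.49 = 40.2685 /hr
ρ = λ/μ = 24.4898/40.2685 = 0.6082
Lq = ρ²/(1−ρ) = 0.3699/0.3918 = 0.9439

Final: 0.9439


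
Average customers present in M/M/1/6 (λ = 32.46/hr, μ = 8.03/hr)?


ρ = 32.46/8.03 = 4.0423
L = ρ[1 − (K+1)ρ^K + Kρ^(K+1)] / [(1−ρ)(1−ρ^(K+1))]
Numerator: 4.0423·(1 − 7·4363.126667 + 6·17637.246776) = 304317.932845
Denominator: (-3.0423)·(-17636.246776) = 53655.480539
L = 304317.932845/53655.480539 = 5.6717

Final: 5.6717


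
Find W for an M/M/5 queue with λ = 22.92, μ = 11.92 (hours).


a = 1.9228; ρ = 0.3846; P₀ = 0.145312
Lq = P₀·a^c·ρ/(c!(1−ρ)²) = 0.03232
Wq = Lq/λ = 0.03232/22.92 = 0.001410 hr
W = Wq + 1/μ = 0.001410 + 0.08389 = 0.08530 hr

Final: 0.08530 hr


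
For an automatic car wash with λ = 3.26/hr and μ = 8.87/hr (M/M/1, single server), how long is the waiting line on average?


ρ = 3.26/8.87 = 0.3675
Lq = ρ²/(1−ρ) = 0.1351/0.6325 = 0.2136

Final: 0.2136


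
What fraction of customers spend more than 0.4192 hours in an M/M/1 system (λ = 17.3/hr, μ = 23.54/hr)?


W ~ Exponential(μ−λ) for M/M/1.
μ − λ = 23.54 − 17.3 = 6.2400
P(W > t) = e^{−(μ−λ)t} = e^{−2.6158} = 0.073109

Final: 0.073109


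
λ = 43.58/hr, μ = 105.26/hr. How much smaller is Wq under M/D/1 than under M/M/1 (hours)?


ρ = 43.58/105.26 = 0.4140
Wq(M/M/1) = ρ/(μ−λ) = 0.4140/61.68 = 0.006712 hr
Wq(M/D/1) = ρ/(2(μ−λ)) = 0.003356 hr
Savings = 0.006712 − 0.003356 = 0.003356 hr

Final: 0.003356 hr


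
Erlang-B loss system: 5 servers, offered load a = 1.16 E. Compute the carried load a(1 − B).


B(5,1.16) = 0.005494 (Erlang-B)
Carried load = a(1 − B) = 1.16·(1 − 0.005494) = 1.16·0.994506 = 1.1536 E

Final: 1.1536 Erlangs


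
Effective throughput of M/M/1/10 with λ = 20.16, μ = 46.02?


ρ = 0.4381; P_K = (1−ρ)ρ^10/(1−ρ^11) = 0.0001463
λ_eff = λ(1 − P_K) = 20.16·(1 − 0.0001463) = 20.16·0.999854 = 20.1571 /hr

Final: 20.1571 /hr


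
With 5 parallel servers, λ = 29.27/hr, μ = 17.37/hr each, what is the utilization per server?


ρ = λ/(cμ) = 29.27/(5·17.37) = 29.27/86.85 = 0.3370

Final: 0.3370


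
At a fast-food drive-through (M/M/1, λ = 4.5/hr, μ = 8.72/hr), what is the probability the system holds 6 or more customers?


ρ = 4.5/8.72 = 0.5161
P(N ≥ n) = ρ^n = 0.5161^6 = 0.018888

Final: 0.018888


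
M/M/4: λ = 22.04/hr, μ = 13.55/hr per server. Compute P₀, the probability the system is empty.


a = λ/μ = 22.04/13.55 = 1.6266; ρ = a/c = 0.4066
Σ_{k=0}^{3} a^k/k! (terms k=0..3) = 1.00000 + 1.62657 + 1.32286 + 0.71724 = 4.66667
Tail: a^4/(4!(1−ρ)) = 6.99986/(24·0.5934) = 0.49154
P₀ = 1/(4.66667 + 0.49154) = 1/5.15821 = 0.193866

Final: 0.193866


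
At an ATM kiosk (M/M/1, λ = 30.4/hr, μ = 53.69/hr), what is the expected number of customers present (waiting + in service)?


ρ = λ/μ = 30.4/53.69 = 0.5662
L = ρ/(1−ρ) = 0.5662/(1 − 0.5662) = 0.5662/0.4338 = 1.3053

Final: 1.3053


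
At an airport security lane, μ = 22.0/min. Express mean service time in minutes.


Mean service time = 1/μ = 1/22.0 minute = 0.04545 minute
In minutes: 0.04545 × 1 = 0.04545 min

Final: 0.04545 min


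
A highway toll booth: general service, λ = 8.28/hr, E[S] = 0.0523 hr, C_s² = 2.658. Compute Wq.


ρ = λ·E[S] = 8.28·0.0523 = 0.4330
E[S²] = E[S]²(1+C_s²) = 0.0523²·(1+2.658) = 0.010006
Wq = λ·E[S²]/(2(1−ρ)) = 8.28·0.010006/(2·0.5670) = 0.07306 hr

Final: 0.07306 hr


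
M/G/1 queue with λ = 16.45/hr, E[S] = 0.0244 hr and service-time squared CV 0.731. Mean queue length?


ρ = λ·E[S] = 16.45·0.0244 = 0.4014
Lq = ρ²(1+C_s²)/(2(1−ρ)) = 0.1611·(1+0.731)/(2·0.5986)
= 0.1611·1.7310/1.1972 = 0.23293

Final: 0.23293


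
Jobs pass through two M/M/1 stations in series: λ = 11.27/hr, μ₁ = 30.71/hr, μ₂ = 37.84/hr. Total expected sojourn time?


Each node sees arrival rate λ = 11.27/hr (tandem ⇒ throughput preserved).
W₁ = 1/(μ₁−λ) = 1/(30.71−11.27) = 0.05144 hr
W₂ = 1/(μ₂−λ) = 1/(37.84−11.27) = 0.03764 hr
W_total = W₁ + W₂ = 0.05144 + 0.03764 = 0.08908 hr

Final: 0.08908 hr


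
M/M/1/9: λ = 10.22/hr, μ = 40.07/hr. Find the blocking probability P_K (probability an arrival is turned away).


ρ = λ/μ = 10.22/40.07 = 0.2551
P_K = (1−ρ)ρ^K/(1−ρ^(K+1)) = (0.7449·0.000004568)/(1 − 0.000001165)
= 0.000003403/0.999999 = 0.000003403

Final: 0.000003403


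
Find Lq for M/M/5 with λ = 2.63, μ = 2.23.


a = λ/μ = 1.1794; ρ = a/5 = 0.2359
P₀ = 0.307340
Lq = P₀·a^c·ρ / (c!·(1−ρ)²) = 0.307340·2.28168·0.2359/(120·0.58389)
= 0.002361

Final: 0.002361


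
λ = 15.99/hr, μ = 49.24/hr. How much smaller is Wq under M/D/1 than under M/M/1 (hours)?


ρ = 15.99/49.24 = 0.3247
Wq(M/M/1) = ρ/(μ−λ) = 0.3247/33.25 = 0.009766 hr
Wq(M/D/1) = ρ/(2(μ−λ)) = 0.004883 hr
Savings = 0.009766 − 0.004883 = 0.004883 hr

Final: 0.004883 hr


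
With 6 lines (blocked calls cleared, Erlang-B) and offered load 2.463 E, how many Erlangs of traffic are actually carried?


B(6,2.463) = 0.026764 (Erlang-B)
Carried load = a(1 − B) = 2.463·(1 − 0.026764) = 2.463·0.973236 = 2.3971 E

Final: 2.3971 Erlangs


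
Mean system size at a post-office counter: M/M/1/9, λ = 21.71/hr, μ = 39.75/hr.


ρ = 21.71/39.75 = 0.5462
L = ρ[1 − (K+1)ρ^K + Kρ^(K+1)] / [(1−ρ)(1−ρ^(K+1))]
Numerator: 0.5462·(1 − 10·0.004324 + 9·0.002362) = 0.534155
Denominator: (0.4538)·(0.997638) = 0.452765
L = 0.534155/0.452765 = 1.1798

Final: 1.1798


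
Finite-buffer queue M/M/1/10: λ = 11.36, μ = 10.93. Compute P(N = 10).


ρ = λ/μ = 11.36/10.93 = 1.0393
P_K = (1−ρ)ρ^K/(1−ρ^(K+1)) = (-0.03934·1.470895)/(1 − 1.528762)
= -0.057867/-0.528762 = 0.109438

Final: 0.109438


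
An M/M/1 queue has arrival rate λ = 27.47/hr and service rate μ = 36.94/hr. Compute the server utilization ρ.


ρ = λ/μ = 27.47/36.94 = 0.7436

Final: 0.7436


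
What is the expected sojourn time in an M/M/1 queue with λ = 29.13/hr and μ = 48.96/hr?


W = 1/(μ−λ) = 1/(48.96 − 29.13) = 1/19.83 = 0.05043 hr

Final: 0.05043 hr


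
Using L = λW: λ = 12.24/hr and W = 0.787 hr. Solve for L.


L = λW = 12.24·0.787 = 9.6329

Final: 9.6329


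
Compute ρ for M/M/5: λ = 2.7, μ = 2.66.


ρ = λ/(cμ) = 2.7/(5·2.66) = 2.7/13.30 = 0.2030

Final: 0.2030


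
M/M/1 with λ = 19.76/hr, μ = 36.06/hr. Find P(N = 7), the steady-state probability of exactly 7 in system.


ρ = 19.76/36.06 = 0.5480
P_n = (1−ρ)·ρ^n = (1 − 0.5480)·0.5480^7 = 0.4520·0.014836 = 0.006706

Final: 0.006706


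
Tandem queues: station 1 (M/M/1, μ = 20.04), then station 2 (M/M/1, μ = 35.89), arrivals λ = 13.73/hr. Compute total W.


Each node sees arrival rate λ = 13.73/hr (tandem ⇒ throughput preserved).
W₁ = 1/(μ₁−λ) = 1/(20.04−13.73) = 0.15848 hr
W₂ = 1/(μ₂−λ) = 1/(35.89−13.73) = 0.04513 hr
W_total = W₁ + W₂ = 0.15848 + 0.04513 = 0.20360 hr

Final: 0.20360 hr


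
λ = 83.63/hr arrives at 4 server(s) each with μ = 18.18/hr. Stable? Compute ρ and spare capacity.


Total capacity cμ = 4·18.18 = 72.72/hr
ρ = λ/(cμ) = 83.63/72.72 = 1.1500
Stable ⇔ ρ < 1: NO
Spare capacity = cμ − λ = 72.72 − 83.63 = -10.91/hr

Final: ρ = 1.1500; unstable; margin = -10.91/hr


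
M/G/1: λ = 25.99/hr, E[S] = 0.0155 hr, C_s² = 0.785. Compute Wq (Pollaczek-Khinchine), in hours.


ρ = λ·E[S] = 25.99·0.0155 = 0.4028
E[S²] = E[S]²(1+C_s²) = 0.0155²·(1+0.785) = 0.0004288
Wq = λ·E[S²]/(2(1−ρ)) = 25.99·0.0004288/(2·0.5972) = 0.009332 hr

Final: 0.009332 hr


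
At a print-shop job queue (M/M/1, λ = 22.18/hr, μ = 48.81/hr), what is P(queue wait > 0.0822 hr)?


ρ = 22.18/48.81 = 0.4544
P(Wq > t) = ρ·e^{−(μ−λ)t} = 0.4544·e^{−2.1890}
= 0.4544·0.112030 = 0.050908

Final: 0.050908


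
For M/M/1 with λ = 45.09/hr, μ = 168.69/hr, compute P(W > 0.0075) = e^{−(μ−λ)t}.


W ~ Exponential(μ−λ) for M/M/1.
μ − λ = 168.69 − 45.09 = 123.6000
P(W > t) = e^{−(μ−λ)t} = e^{−0.9270} = 0.395739

Final: 0.395739


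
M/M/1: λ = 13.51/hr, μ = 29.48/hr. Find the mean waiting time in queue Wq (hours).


ρ = 13.51/29.48 = 0.4583
Wq = ρ/(μ−λ) = 0.4583/(29.48 − 13.51) = 0.4583/15.97 = 0.02870 hr

Final: 0.02870 hr


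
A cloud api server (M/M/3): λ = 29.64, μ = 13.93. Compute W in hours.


a = 2.1278; ρ = 0.7093; P₀ = 0.091626
Lq = P₀·a^c·ρ/(c!(1−ρ)²) = 1.23438
Wq = Lq/λ = 1.23438/29.64 = 0.04165 hr
W = Wq + 1/μ = 0.04165 + 0.07179 = 0.11343 hr

Final: 0.11343 hr


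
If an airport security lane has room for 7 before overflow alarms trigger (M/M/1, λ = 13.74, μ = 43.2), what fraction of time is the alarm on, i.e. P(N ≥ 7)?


ρ = 13.74/43.2 = 0.3181
P(N ≥ n) = ρ^n = 0.3181^7 = 0.0003292

Final: 0.0003292


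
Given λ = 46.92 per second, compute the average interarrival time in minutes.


Mean interarrival time = 1/λ = 1/46.92 second = 0.02131 second
In minutes: 0.02131 × 0.0166667 = 0.0003552 min

Final: 0.0003552 min


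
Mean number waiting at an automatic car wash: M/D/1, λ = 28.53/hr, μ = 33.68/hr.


ρ = 28.53/33.68 = 0.8471
M/D/1: Lq = ρ²/(2(1−ρ)) = 0.7176/(2·0.1529) = 2.34636

Final: 2.34636


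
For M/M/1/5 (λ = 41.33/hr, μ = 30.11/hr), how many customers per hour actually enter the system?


ρ = 1.3726; P_K = (1−ρ)ρ^5/(1−ρ^6) = 0.319197
λ_eff = λ(1 − P_K) = 41.33·(1 − 0.319197) = 41.33·0.680803 = 28.1376 /hr

Final: 28.1376 /hr


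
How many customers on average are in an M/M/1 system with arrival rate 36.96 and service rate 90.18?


ρ = λ/μ = 36.96/90.18 = 0.4098
L = ρ/(1−ρ) = 0.4098/(1 − 0.4098) = 0.4098/0.5902 = 0.6945

Final: 0.6945


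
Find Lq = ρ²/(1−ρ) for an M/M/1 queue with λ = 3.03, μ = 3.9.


ρ = 3.03/3.9 = 0.7769
Lq = ρ²/(1−ρ) = 0.6036/0.2231 = 2.7058

Final: 2.7058


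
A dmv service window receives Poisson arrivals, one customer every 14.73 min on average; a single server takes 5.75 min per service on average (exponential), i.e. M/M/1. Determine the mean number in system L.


λ = 60/14.73 = 4.0733 /hr
μ = 60/5.75 = 10.4348 /hr
ρ = λ/μ = 4.0733/10.4348 = 0.3904
L = ρ/(1−ρ) = 0.3904/0.6096 = 0.6403

Final: 0.6403


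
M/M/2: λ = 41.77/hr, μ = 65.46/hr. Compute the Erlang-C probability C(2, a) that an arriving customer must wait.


a = λ/μ = 0.6381; ρ = a/2 = 0.3190
P₀ = 0.516243 (from M/M/c formula)
C(c,a) = [a^c/(c!(1−ρ))]·P₀ = [0.40717/(2·0.6810)]·0.516243
= 0.29897·0.516243 = 0.154343

Final: 0.154343


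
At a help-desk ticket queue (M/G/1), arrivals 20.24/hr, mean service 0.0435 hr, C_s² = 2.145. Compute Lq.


ρ = λ·E[S] = 20.24·0.0435 = 0.8804
Lq = ρ²(1+C_s²)/(2(1−ρ)) = 0.7752·(1+2.145)/(2·0.1196)
= 0.7752·3.1450/0.2391 = 10.19540

Final: 10.19540


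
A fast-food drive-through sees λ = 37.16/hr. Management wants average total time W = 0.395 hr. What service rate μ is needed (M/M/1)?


W = 1/(μ−λ) ⇒ μ − λ = 1/W = 1/0.395 = 2.5316
μ = λ + 1/W = 37.16 + 2.5316 = 39.6916 per hr

Final: 39.6916 /hr


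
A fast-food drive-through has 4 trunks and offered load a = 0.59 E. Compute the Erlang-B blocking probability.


B(c,a) = (a^c/c!) / Σ_{k=0}^{c} a^k/k!
a^4/4! = 0.005049
Σ terms (k=0..4): 1.00000 + 0.59000 + 0.17405 + 0.03423 + 0.005049 = 1.803329
B = 0.005049/1.803329 = 0.002800

Final: 0.002800


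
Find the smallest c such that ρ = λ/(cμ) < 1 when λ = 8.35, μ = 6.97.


Stability requires cμ > λ ⇔ c > λ/μ.
λ/μ = 8.35/6.97 = 1.1980
Minimum integer c = ⌊1.1980⌋ + 1 = 2
Check: 2·6.97 = 13.94 > 8.35, while 1·6.97 = 6.97 ≤ 8.35

Final: 2 servers


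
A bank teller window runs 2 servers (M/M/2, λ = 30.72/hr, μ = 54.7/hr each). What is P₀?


a = λ/μ = 30.72/54.7 = 0.5616; ρ = a/c = 0.2808
Σ_{k=0}^{1} a^k/k! (terms k=0..1) = 1.00000 + 0.56161 = 1.56161
Tail: a^2/(2!(1−ρ)) = 0.31540/(2·0.7192) = 0.21928
P₀ = 1/(1.56161 + 0.21928) = 1/1.78088 = 0.561519

Final: 0.561519


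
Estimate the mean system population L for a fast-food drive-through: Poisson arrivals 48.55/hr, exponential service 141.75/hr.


ρ = λ/μ = 48.55/141.75 = 0.3425
L = ρ/(1−ρ) = 0.3425/(1 − 0.3425) = 0.3425/0.6575 = 0.5209

Final: 0.5209


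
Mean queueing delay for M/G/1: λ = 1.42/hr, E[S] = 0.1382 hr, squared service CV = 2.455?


ρ = λ·E[S] = 1.42·0.1382 = 0.1962
E[S²] = E[S]²(1+C_s²) = 0.1382²·(1+2.455) = 0.065988
Wq = λ·E[S²]/(2(1−ρ)) = 1.42·0.065988/(2·0.8038) = 0.05829 hr

Final: 0.05829 hr


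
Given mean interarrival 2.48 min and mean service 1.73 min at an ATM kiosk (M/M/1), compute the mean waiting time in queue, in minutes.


λ = 60/2.48 = 24.1935 /hr
μ = 60/1.73 = 34.6821 /hr
ρ = λ/μ = 24.1935/34.6821 = 0.6976
Wq = ρ/(μ−λ) = 0.6976/(34.6821−24.1935) = 0.06651 hr
In minutes: 0.06651·60 = 3.991 min

Final: 3.991 min


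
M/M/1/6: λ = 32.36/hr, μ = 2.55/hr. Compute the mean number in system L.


ρ = 32.36/2.55 = 12.6902
L = ρ[1 − (K+1)ρ^K + Kρ^(K+1)] / [(1−ρ)(1−ρ^(K+1))]
Numerator: 12.6902·(1 − 7·4176476.047597 + 6·53000299.960884) = 3664503105.279761
Denominator: (-11.6902)·(-53000298.960884) = 619583887.068212
L = 3664503105.279761/619583887.068212 = 5.9145

Final: 5.9145


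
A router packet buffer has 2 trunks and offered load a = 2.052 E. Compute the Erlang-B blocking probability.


B(c,a) = (a^c/c!) / Σ_{k=0}^{c} a^k/k!
a^2/2! = 2.105352
Σ terms (k=0..2): 1.00000 + 2.05200 + 2.10535 = 5.157352
B = 2.105352/5.157352 = 0.408223

Final: 0.408223
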